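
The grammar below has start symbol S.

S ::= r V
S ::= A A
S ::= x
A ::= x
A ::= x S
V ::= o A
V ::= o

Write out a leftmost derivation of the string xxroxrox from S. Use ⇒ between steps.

S ⇒ AA ⇒ xSA ⇒ xAAA ⇒ xxSAA ⇒ xxrVAA ⇒ xxroAA ⇒ xxroxSA ⇒ xxroxrVA ⇒ xxroxroA ⇒ xxroxrox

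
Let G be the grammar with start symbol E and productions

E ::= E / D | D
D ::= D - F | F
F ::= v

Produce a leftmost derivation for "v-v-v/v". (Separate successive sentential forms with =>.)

E=>E/D=>D/D=>D-F/D=>D-F-F/D=>F-F-F/D=>v-F-F/D=>v-v-F/D=>v-v-v/D=>v-v-v/F=>v-v-v/v

E => E/D   [E ::= E / D]
E/D => D/D   [E ::= D]
D/D => D-F/D   [D ::= D - F]
D-F/D => D-F-F/D   [D ::= D - F]
D-F-F/D => F-F-F/D   [D ::= F]
F-F-F/D => v-F-F/D   [F ::= v]
v-F-F/D => v-v-F/D   [F ::= v]
v-v-F/D => v-v-v/D   [F ::= v]
v-v-v/D => v-v-v/F   [D ::= F]
v-v-v/F => v-v-v/v   [F ::= v]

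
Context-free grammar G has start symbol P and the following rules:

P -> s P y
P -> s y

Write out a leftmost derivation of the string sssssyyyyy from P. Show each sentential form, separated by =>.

P => sPy => ssPyy => sssPyyy => ssssPyyyy => sssssyyyyy

P => sPy   [P -> s P y]
sPy => ssPyy   [P -> s P y]
ssPyy => sssPyyy   [P -> s P y]
sssPyyy => ssssPyyyy   [P -> s P y]
ssssPyyyy => sssssyyyyy   [P -> s y]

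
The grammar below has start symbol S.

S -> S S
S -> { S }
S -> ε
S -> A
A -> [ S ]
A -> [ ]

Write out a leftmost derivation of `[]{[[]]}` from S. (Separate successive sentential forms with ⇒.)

S ⇒ SS ⇒ AS ⇒ []S ⇒ []{S} ⇒ []{A} ⇒ []{[S]} ⇒ []{[A]} ⇒ []{[[S]]} ⇒ []{[[]]}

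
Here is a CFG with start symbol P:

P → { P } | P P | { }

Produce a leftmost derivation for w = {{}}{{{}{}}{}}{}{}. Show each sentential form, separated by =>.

P => PP   [P → P P]
PP => {P}P   [P → { P }]
{P}P => {{}}P   [P → { }]
{{}}P => {{}}PP   [P → P P]
{{}}PP => {{}}PPP   [P → P P]
{{}}PPP => {{}}{P}PP   [P → { P }]
{{}}{P}PP => {{}}{PP}PP   [P → P P]
{{}}{PP}PP => {{}}{{P}P}PP   [P → { P }]
{{}}{{P}P}PP => {{}}{{PP}P}PP   [P → P P]
{{}}{{PP}P}PP => {{}}{{{}P}P}PP   [P → { }]
{{}}{{{}P}P}PP => {{}}{{{}{}}P}PP   [P → { }]
{{}}{{{}{}}P}PP => {{}}{{{}{}}{}}PP   [P → { }]
{{}}{{{}{}}{}}PP => {{}}{{{}{}}{}}{}P   [P → { }]
{{}}{{{}{}}{}}{}P => {{}}{{{}{}}{}}{}{}   [P → { }]

P => PP => {P}P => {{}}P => {{}}PP => {{}}PPP => {{}}{P}PP => {{}}{PP}PP => {{}}{{P}P}PP => {{}}{{PP}P}PP => {{}}{{{}P}P}PP => {{}}{{{}{}}P}PP => {{}}{{{}{}}{}}PP => {{}}{{{}{}}{}}{}P => {{}}{{{}{}}{}}{}{}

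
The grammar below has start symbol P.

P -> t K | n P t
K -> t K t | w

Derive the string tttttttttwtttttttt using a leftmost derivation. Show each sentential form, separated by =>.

P => tK => ttKt => tttKtt => ttttKttt => tttttKtttt => ttttttKttttt => tttttttKtttttt => ttttttttKttttttt => tttttttttKtttttttt => tttttttttwtttttttt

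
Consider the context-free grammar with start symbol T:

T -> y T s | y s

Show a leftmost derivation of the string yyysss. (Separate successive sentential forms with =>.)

T => yTs   [T -> y T s]
yTs => yyTss   [T -> y T s]
yyTss => yyysss   [T -> y s]

T=>yTs=>yyTss=>yyysss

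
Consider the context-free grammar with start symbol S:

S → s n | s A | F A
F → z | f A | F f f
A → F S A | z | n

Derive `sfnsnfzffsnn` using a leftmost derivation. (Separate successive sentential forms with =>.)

S => sA   [S → s A]
sA => sFSA   [A → F S A]
sFSA => sfASA   [F → f A]
sfASA => sfnSA   [A → n]
sfnSA => sfnsAA   [S → s A]
sfnsAA => sfnsnA   [A → n]
sfnsnA => sfnsnFSA   [A → F S A]
sfnsnFSA => sfnsnFffSA   [F → F f f]
sfnsnFffSA => sfnsnfAffSA   [F → f A]
sfnsnfAffSA => sfnsnfzffSA   [A → z]
sfnsnfzffSA => sfnsnfzffsnA   [S → s n]
sfnsnfzffsnA => sfnsnfzffsnn   [A → n]

S => sA => sFSA => sfASA => sfnSA => sfnsAA => sfnsnA => sfnsnFSA => sfnsnFffSA => sfnsnfAffSA => sfnsnfzffSA => sfnsnfzffsnA => sfnsnfzffsnn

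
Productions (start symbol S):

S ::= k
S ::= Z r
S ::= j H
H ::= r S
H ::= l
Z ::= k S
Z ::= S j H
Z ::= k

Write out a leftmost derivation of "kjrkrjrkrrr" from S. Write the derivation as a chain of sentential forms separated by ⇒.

S⇒Zr⇒SjHr⇒kjHr⇒kjrSr⇒kjrZrr⇒kjrSjHrr⇒kjrZrjHrr⇒kjrkrjHrr⇒kjrkrjrSrr⇒kjrkrjrZrrr⇒kjrkrjrkrrr

S ⇒ Zr   [S ::= Z r]
Zr ⇒ SjHr   [Z ::= S j H]
SjHr ⇒ kjHr   [S ::= k]
kjHr ⇒ kjrSr   [H ::= r S]
kjrSr ⇒ kjrZrr   [S ::= Z r]
kjrZrr ⇒ kjrSjHrr   [Z ::= S j H]
kjrSjHrr ⇒ kjrZrjHrr   [S ::= Z r]
kjrZrjHrr ⇒ kjrkrjHrr   [Z ::= k]
kjrkrjHrr ⇒ kjrkrjrSrr   [H ::= r S]
kjrkrjrSrr ⇒ kjrkrjrZrrr   [S ::= Z r]
kjrkrjrZrrr ⇒ kjrkrjrkrrr   [Z ::= k]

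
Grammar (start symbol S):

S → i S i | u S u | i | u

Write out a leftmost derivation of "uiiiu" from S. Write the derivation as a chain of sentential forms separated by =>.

S => uSu => uiSiu => uiiiu

S => uSu   [S → u S u]
uSu => uiSiu   [S → i S i]
uiSiu => uiiiu   [S → i]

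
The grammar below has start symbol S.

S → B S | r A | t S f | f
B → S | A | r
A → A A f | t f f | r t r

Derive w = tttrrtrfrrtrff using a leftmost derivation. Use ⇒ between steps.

S⇒tSf⇒ttSff⇒ttBSff⇒ttSSff⇒tttSfSff⇒tttrAfSff⇒tttrrtrfSff⇒tttrrtrfrAff⇒tttrrtrfrrtrff

S ⇒ tSf   [S → t S f]
tSf ⇒ ttSff   [S → t S f]
ttSff ⇒ ttBSff   [S → B S]
ttBSff ⇒ ttSSff   [B → S]
ttSSff ⇒ tttSfSff   [S → t S f]
tttSfSff ⇒ tttrAfSff   [S → r A]
tttrAfSff ⇒ tttrrtrfSff   [A → r t r]
tttrrtrfSff ⇒ tttrrtrfrAff   [S → r A]
tttrrtrfrAff ⇒ tttrrtrfrrtrff   [A → r t r]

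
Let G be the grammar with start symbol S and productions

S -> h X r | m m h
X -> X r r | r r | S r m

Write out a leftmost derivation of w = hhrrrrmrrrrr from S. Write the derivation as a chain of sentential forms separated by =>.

S=>hXr=>hXrrr=>hXrrrrr=>hSrmrrrrr=>hhXrrmrrrrr=>hhrrrrmrrrrr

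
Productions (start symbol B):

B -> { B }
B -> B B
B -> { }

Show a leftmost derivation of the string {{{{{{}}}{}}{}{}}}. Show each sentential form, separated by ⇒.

B ⇒ {B}   [B -> { B }]
{B} ⇒ {{B}}   [B -> { B }]
{{B}} ⇒ {{BB}}   [B -> B B]
{{BB}} ⇒ {{BBB}}   [B -> B B]
{{BBB}} ⇒ {{{B}BB}}   [B -> { B }]
{{{B}BB}} ⇒ {{{BB}BB}}   [B -> B B]
{{{BB}BB}} ⇒ {{{{B}B}BB}}   [B -> { B }]
{{{{B}B}BB}} ⇒ {{{{{B}}B}BB}}   [B -> { B }]
{{{{{B}}B}BB}} ⇒ {{{{{{}}}B}BB}}   [B -> { }]
{{{{{{}}}B}BB}} ⇒ {{{{{{}}}{}}BB}}   [B -> { }]
{{{{{{}}}{}}BB}} ⇒ {{{{{{}}}{}}{}B}}   [B -> { }]
{{{{{{}}}{}}{}B}} ⇒ {{{{{{}}}{}}{}{}}}   [B -> { }]

B ⇒ {B} ⇒ {{B}} ⇒ {{BB}} ⇒ {{BBB}} ⇒ {{{B}BB}} ⇒ {{{BB}BB}} ⇒ {{{{B}B}BB}} ⇒ {{{{{B}}B}BB}} ⇒ {{{{{{}}}B}BB}} ⇒ {{{{{{}}}{}}BB}} ⇒ {{{{{{}}}{}}{}B}} ⇒ {{{{{{}}}{}}{}{}}}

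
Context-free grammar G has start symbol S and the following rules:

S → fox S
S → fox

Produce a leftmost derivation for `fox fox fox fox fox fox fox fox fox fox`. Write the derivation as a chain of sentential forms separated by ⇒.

S ⇒ fox S   [S → fox S]
fox S ⇒ fox fox S   [S → fox S]
fox fox S ⇒ fox fox fox S   [S → fox S]
fox fox fox S ⇒ fox fox fox fox S   [S → fox S]
fox fox fox fox S ⇒ fox fox fox fox fox S   [S → fox S]
fox fox fox fox fox S ⇒ fox fox fox fox fox fox S   [S → fox S]
fox fox fox fox fox fox S ⇒ fox fox fox fox fox fox fox S   [S → fox S]
fox fox fox fox fox fox fox S ⇒ fox fox fox fox fox fox fox fox S   [S → fox S]
fox fox fox fox fox fox fox fox S ⇒ fox fox fox fox fox fox fox fox fox S   [S → fox S]
fox fox fox fox fox fox fox fox fox S ⇒ fox fox fox fox fox fox fox fox fox fox   [S → fox]

S ⇒ fox S ⇒ fox fox S ⇒ fox fox fox S ⇒ fox fox fox fox S ⇒ fox fox fox fox fox S ⇒ fox fox fox fox fox fox S ⇒ fox fox fox fox fox fox fox S ⇒ fox fox fox fox fox fox fox fox S ⇒ fox fox fox fox fox fox fox fox fox S ⇒ fox fox fox fox fox fox fox fox fox fox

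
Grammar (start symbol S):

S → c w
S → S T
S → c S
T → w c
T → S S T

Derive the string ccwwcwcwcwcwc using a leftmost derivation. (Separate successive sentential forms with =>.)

S => ST   [S → S T]
ST => cST   [S → c S]
cST => cSTT   [S → S T]
cSTT => cSTTT   [S → S T]
cSTTT => cSTTTT   [S → S T]
cSTTTT => cSTTTTT   [S → S T]
cSTTTTT => ccwTTTTT   [S → c w]
ccwTTTTT => ccwwcTTTT   [T → w c]
ccwwcTTTT => ccwwcwcTTT   [T → w c]
ccwwcwcTTT => ccwwcwcwcTT   [T → w c]
ccwwcwcwcTT => ccwwcwcwcwcT   [T → w c]
ccwwcwcwcwcT => ccwwcwcwcwcwc   [T → w c]

S => ST => cST => cSTT => cSTTT => cSTTTT => cSTTTTT => ccwTTTTT => ccwwcTTTT => ccwwcwcTTT => ccwwcwcwcTT => ccwwcwcwcwcT => ccwwcwcwcwcwc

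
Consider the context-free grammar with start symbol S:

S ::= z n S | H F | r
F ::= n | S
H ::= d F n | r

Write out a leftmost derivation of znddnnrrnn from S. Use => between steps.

S => znS   [S ::= z n S]
znS => znHF   [S ::= H F]
znHF => zndFnF   [H ::= d F n]
zndFnF => zndSnF   [F ::= S]
zndSnF => zndHFnF   [S ::= H F]
zndHFnF => znddFnFnF   [H ::= d F n]
znddFnFnF => znddnnFnF   [F ::= n]
znddnnFnF => znddnnSnF   [F ::= S]
znddnnSnF => znddnnHFnF   [S ::= H F]
znddnnHFnF => znddnnrFnF   [H ::= r]
znddnnrFnF => znddnnrSnF   [F ::= S]
znddnnrSnF => znddnnrrnF   [S ::= r]
znddnnrrnF => znddnnrrnn   [F ::= n]

S => znS => znHF => zndFnF => zndSnF => zndHFnF => znddFnFnF => znddnnFnF => znddnnSnF => znddnnHFnF => znddnnrFnF => znddnnrSnF => znddnnrrnF => znddnnrrnn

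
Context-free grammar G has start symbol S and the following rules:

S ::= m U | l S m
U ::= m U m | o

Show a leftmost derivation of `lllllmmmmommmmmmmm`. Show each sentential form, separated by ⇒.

S⇒lSm⇒llSmm⇒lllSmmm⇒llllSmmmm⇒lllllSmmmmm⇒lllllmUmmmmm⇒lllllmmUmmmmmm⇒lllllmmmUmmmmmmm⇒lllllmmmmUmmmmmmmm⇒lllllmmmmommmmmmmm

S ⇒ lSm   [S ::= l S m]
lSm ⇒ llSmm   [S ::= l S m]
llSmm ⇒ lllSmmm   [S ::= l S m]
lllSmmm ⇒ llllSmmmm   [S ::= l S m]
llllSmmmm ⇒ lllllSmmmmm   [S ::= l S m]
lllllSmmmmm ⇒ lllllmUmmmmm   [S ::= m U]
lllllmUmmmmm ⇒ lllllmmUmmmmmm   [U ::= m U m]
lllllmmUmmmmmm ⇒ lllllmmmUmmmmmmm   [U ::= m U m]
lllllmmmUmmmmmmm ⇒ lllllmmmmUmmmmmmmm   [U ::= m U m]
lllllmmmmUmmmmmmmm ⇒ lllllmmmmommmmmmmm   [U ::= o]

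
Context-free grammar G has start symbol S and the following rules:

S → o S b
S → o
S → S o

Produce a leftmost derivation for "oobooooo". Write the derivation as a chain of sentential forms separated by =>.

S => So => Soo => Sooo => Soooo => Sooooo => oSbooooo => oobooooo

S => So   [S → S o]
So => Soo   [S → S o]
Soo => Sooo   [S → S o]
Sooo => Soooo   [S → S o]
Soooo => Sooooo   [S → S o]
Sooooo => oSbooooo   [S → o S b]
oSbooooo => oobooooo   [S → o]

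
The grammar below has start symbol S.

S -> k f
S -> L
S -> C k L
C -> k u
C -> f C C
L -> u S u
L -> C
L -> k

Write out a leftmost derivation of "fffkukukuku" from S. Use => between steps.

S => L   [S -> L]
L => C   [L -> C]
C => fCC   [C -> f C C]
fCC => ffCCC   [C -> f C C]
ffCCC => fffCCCC   [C -> f C C]
fffCCCC => fffkuCCC   [C -> k u]
fffkuCCC => fffkukuCC   [C -> k u]
fffkukuCC => fffkukukuC   [C -> k u]
fffkukukuC => fffkukukuku   [C -> k u]

S=>L=>C=>fCC=>ffCCC=>fffCCCC=>fffkuCCC=>fffkukuCC=>fffkukukuC=>fffkukukuku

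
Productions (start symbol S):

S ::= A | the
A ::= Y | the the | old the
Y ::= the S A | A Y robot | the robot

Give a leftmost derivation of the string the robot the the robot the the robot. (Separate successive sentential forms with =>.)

S => A => Y => A Y robot => Y Y robot => the robot Y robot => the robot the S A robot => the robot the A A robot => the robot the Y A robot => the robot the the robot A robot => the robot the the robot the the robot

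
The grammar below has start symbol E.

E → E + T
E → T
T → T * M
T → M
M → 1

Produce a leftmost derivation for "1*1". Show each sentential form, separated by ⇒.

E ⇒ T ⇒ T*M ⇒ M*M ⇒ 1*M ⇒ 1*1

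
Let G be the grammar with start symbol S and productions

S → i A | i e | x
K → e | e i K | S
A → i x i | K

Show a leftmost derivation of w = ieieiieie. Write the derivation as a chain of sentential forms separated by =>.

S => iA   [S → i A]
iA => iK   [A → K]
iK => ieiK   [K → e i K]
ieiK => ieieiK   [K → e i K]
ieieiK => ieieiS   [K → S]
ieieiS => ieieiiA   [S → i A]
ieieiiA => ieieiiK   [A → K]
ieieiiK => ieieiieiK   [K → e i K]
ieieiieiK => ieieiieie   [K → e]

S => iA => iK => ieiK => ieieiK => ieieiS => ieieiiA => ieieiiK => ieieiieiK => ieieiieie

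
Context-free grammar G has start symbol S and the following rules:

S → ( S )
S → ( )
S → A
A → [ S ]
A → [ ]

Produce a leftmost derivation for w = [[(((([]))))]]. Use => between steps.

S=>A=>[S]=>[A]=>[[S]]=>[[(S)]]=>[[((S))]]=>[[(((S)))]]=>[[((((S))))]]=>[[((((A))))]]=>[[(((([]))))]]

S => A   [S → A]
A => [S]   [A → [ S ]]
[S] => [A]   [S → A]
[A] => [[S]]   [A → [ S ]]
[[S]] => [[(S)]]   [S → ( S )]
[[(S)]] => [[((S))]]   [S → ( S )]
[[((S))]] => [[(((S)))]]   [S → ( S )]
[[(((S)))]] => [[((((S))))]]   [S → ( S )]
[[((((S))))]] => [[((((A))))]]   [S → A]
[[((((A))))]] => [[(((([]))))]]   [A → [ ]]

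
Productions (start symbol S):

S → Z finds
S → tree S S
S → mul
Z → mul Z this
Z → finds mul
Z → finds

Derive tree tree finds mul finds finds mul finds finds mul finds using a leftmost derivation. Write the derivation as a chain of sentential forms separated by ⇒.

S ⇒ tree S S ⇒ tree tree S S S ⇒ tree tree Z finds S S ⇒ tree tree finds mul finds S S ⇒ tree tree finds mul finds Z finds S ⇒ tree tree finds mul finds finds mul finds S ⇒ tree tree finds mul finds finds mul finds Z finds ⇒ tree tree finds mul finds finds mul finds finds mul finds

S ⇒ tree S S   [S → tree S S]
tree S S ⇒ tree tree S S S   [S → tree S S]
tree tree S S S ⇒ tree tree Z finds S S   [S → Z finds]
tree tree Z finds S S ⇒ tree tree finds mul finds S S   [Z → finds mul]
tree tree finds mul finds S S ⇒ tree tree finds mul finds Z finds S   [S → Z finds]
tree tree finds mul finds Z finds S ⇒ tree tree finds mul finds finds mul finds S   [Z → finds mul]
tree tree finds mul finds finds mul finds S ⇒ tree tree finds mul finds finds mul finds Z finds   [S → Z finds]
tree tree finds mul finds finds mul finds Z finds ⇒ tree tree finds mul finds finds mul finds finds mul finds   [Z → finds mul]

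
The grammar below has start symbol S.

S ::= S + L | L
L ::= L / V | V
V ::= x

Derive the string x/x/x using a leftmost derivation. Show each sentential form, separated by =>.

S=>L=>L/V=>L/V/V=>V/V/V=>x/V/V=>x/x/V=>x/x/x

S => L   [S ::= L]
L => L/V   [L ::= L / V]
L/V => L/V/V   [L ::= L / V]
L/V/V => V/V/V   [L ::= V]
V/V/V => x/V/V   [V ::= x]
x/V/V => x/x/V   [V ::= x]
x/x/V => x/x/x   [V ::= x]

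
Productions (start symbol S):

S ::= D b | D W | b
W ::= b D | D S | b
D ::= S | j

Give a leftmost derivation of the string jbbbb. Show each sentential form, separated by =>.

S=>Db=>Sb=>Dbb=>Sbb=>DWbb=>SWbb=>DWWbb=>jWWbb=>jbWbb=>jbbbb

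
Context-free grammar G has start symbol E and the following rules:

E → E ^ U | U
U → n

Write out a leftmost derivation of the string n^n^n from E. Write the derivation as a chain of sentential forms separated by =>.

E => E^U   [E → E ^ U]
E^U => E^U^U   [E → E ^ U]
E^U^U => U^U^U   [E → U]
U^U^U => n^U^U   [U → n]
n^U^U => n^n^U   [U → n]
n^n^U => n^n^n   [U → n]

E => E^U => E^U^U => U^U^U => n^U^U => n^n^U => n^n^n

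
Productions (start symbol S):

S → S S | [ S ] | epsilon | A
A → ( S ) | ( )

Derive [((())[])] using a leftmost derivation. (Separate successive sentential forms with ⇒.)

S ⇒ [S] ⇒ [A] ⇒ [(S)] ⇒ [(SS)] ⇒ [(SSS)] ⇒ [(ASS)] ⇒ [((S)SS)] ⇒ [((A)SS)] ⇒ [((())SS)] ⇒ [((())[S]S)] ⇒ [((())[]S)] ⇒ [((())[])]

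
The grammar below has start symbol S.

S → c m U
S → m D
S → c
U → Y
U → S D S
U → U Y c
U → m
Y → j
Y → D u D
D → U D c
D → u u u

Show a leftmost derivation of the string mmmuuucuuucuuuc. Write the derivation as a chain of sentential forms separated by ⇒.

S ⇒ mD   [S → m D]
mD ⇒ mUDc   [D → U D c]
mUDc ⇒ mSDSDc   [U → S D S]
mSDSDc ⇒ mmDDSDc   [S → m D]
mmDDSDc ⇒ mmUDcDSDc   [D → U D c]
mmUDcDSDc ⇒ mmmDcDSDc   [U → m]
mmmDcDSDc ⇒ mmmuuucDSDc   [D → u u u]
mmmuuucDSDc ⇒ mmmuuucuuuSDc   [D → u u u]
mmmuuucuuuSDc ⇒ mmmuuucuuucDc   [S → c]
mmmuuucuuucDc ⇒ mmmuuucuuucuuuc   [D → u u u]

S⇒mD⇒mUDc⇒mSDSDc⇒mmDDSDc⇒mmUDcDSDc⇒mmmDcDSDc⇒mmmuuucDSDc⇒mmmuuucuuuSDc⇒mmmuuucuuucDc⇒mmmuuucuuucuuuc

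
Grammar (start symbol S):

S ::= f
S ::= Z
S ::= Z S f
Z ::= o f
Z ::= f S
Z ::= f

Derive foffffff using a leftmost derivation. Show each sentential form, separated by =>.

S => Z => fS => fZSf => fofSf => fofZSff => foffSSff => fofffSff => fofffZff => foffffff

S => Z   [S ::= Z]
Z => fS   [Z ::= f S]
fS => fZSf   [S ::= Z S f]
fZSf => fofSf   [Z ::= o f]
fofSf => fofZSff   [S ::= Z S f]
fofZSff => foffSSff   [Z ::= f S]
foffSSff => fofffSff   [S ::= f]
fofffSff => fofffZff   [S ::= Z]
fofffZff => foffffff   [Z ::= f]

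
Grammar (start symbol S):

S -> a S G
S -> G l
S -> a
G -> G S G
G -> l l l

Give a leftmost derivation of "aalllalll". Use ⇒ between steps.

S⇒aSG⇒aaG⇒aaGSG⇒aalllSG⇒aalllaG⇒aalllalll

S ⇒ aSG   [S -> a S G]
aSG ⇒ aaG   [S -> a]
aaG ⇒ aaGSG   [G -> G S G]
aaGSG ⇒ aalllSG   [G -> l l l]
aalllSG ⇒ aalllaG   [S -> a]
aalllaG ⇒ aalllalll   [G -> l l l]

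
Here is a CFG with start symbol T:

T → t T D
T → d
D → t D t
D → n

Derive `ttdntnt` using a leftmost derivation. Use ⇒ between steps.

T ⇒ tTD   [T → t T D]
tTD ⇒ ttTDD   [T → t T D]
ttTDD ⇒ ttdDD   [T → d]
ttdDD ⇒ ttdnD   [D → n]
ttdnD ⇒ ttdntDt   [D → t D t]
ttdntDt ⇒ ttdntnt   [D → n]

T ⇒ tTD ⇒ ttTDD ⇒ ttdDD ⇒ ttdnD ⇒ ttdntDt ⇒ ttdntnt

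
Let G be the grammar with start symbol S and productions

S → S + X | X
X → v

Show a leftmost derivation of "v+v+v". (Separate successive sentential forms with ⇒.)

S ⇒ S+X ⇒ S+X+X ⇒ X+X+X ⇒ v+X+X ⇒ v+v+X ⇒ v+v+v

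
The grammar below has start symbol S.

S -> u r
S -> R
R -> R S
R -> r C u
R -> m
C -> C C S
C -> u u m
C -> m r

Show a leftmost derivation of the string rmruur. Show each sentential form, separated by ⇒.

S ⇒ R   [S -> R]
R ⇒ RS   [R -> R S]
RS ⇒ rCuS   [R -> r C u]
rCuS ⇒ rmruS   [C -> m r]
rmruS ⇒ rmruur   [S -> u r]

S⇒R⇒RS⇒rCuS⇒rmruS⇒rmruur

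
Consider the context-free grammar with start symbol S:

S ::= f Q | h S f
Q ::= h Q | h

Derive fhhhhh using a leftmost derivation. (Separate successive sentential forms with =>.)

S => fQ => fhQ => fhhQ => fhhhQ => fhhhhQ => fhhhhh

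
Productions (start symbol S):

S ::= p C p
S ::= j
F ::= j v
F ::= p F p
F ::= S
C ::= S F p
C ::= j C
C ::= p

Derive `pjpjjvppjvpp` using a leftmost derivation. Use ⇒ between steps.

S ⇒ pCp ⇒ pjCp ⇒ pjSFpp ⇒ pjpCpFpp ⇒ pjpSFppFpp ⇒ pjpjFppFpp ⇒ pjpjjvppFpp ⇒ pjpjjvppjvpp

S ⇒ pCp   [S ::= p C p]
pCp ⇒ pjCp   [C ::= j C]
pjCp ⇒ pjSFpp   [C ::= S F p]
pjSFpp ⇒ pjpCpFpp   [S ::= p C p]
pjpCpFpp ⇒ pjpSFppFpp   [C ::= S F p]
pjpSFppFpp ⇒ pjpjFppFpp   [S ::= j]
pjpjFppFpp ⇒ pjpjjvppFpp   [F ::= j v]
pjpjjvppFpp ⇒ pjpjjvppjvpp   [F ::= j v]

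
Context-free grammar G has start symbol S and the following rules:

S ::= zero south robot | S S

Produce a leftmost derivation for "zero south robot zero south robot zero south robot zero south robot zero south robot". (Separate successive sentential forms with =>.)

S => S S => S S S => S S S S => S S S S S => zero south robot S S S S => zero south robot zero south robot S S S => zero south robot zero south robot zero south robot S S => zero south robot zero south robot zero south robot zero south robot S => zero south robot zero south robot zero south robot zero south robot zero south robot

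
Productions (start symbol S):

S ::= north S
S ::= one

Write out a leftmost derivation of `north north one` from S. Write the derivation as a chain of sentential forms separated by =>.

S => north S => north north S => north north one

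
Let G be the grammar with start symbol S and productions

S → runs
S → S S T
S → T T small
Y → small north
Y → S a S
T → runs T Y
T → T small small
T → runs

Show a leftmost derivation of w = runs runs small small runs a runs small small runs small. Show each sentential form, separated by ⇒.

S ⇒ T T small ⇒ T small small T small ⇒ runs T Y small small T small ⇒ runs T small small Y small small T small ⇒ runs runs small small Y small small T small ⇒ runs runs small small S a S small small T small ⇒ runs runs small small runs a S small small T small ⇒ runs runs small small runs a runs small small T small ⇒ runs runs small small runs a runs small small runs small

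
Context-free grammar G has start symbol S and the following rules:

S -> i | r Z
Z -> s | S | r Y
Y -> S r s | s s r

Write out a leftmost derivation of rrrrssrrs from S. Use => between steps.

S=>rZ=>rrY=>rrSrs=>rrrZrs=>rrrrYrs=>rrrrssrrs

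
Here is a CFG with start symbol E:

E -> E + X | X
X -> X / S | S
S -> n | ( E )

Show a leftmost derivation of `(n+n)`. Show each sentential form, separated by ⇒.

E⇒X⇒S⇒(E)⇒(E+X)⇒(X+X)⇒(S+X)⇒(n+X)⇒(n+S)⇒(n+n)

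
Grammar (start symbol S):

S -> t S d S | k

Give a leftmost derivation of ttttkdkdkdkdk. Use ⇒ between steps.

S ⇒ tSdS ⇒ ttSdSdS ⇒ tttSdSdSdS ⇒ ttttSdSdSdSdS ⇒ ttttkdSdSdSdS ⇒ ttttkdkdSdSdS ⇒ ttttkdkdkdSdS ⇒ ttttkdkdkdkdS ⇒ ttttkdkdkdkdk

S ⇒ tSdS   [S -> t S d S]
tSdS ⇒ ttSdSdS   [S -> t S d S]
ttSdSdS ⇒ tttSdSdSdS   [S -> t S d S]
tttSdSdSdS ⇒ ttttSdSdSdSdS   [S -> t S d S]
ttttSdSdSdSdS ⇒ ttttkdSdSdSdS   [S -> k]
ttttkdSdSdSdS ⇒ ttttkdkdSdSdS   [S -> k]
ttttkdkdSdSdS ⇒ ttttkdkdkdSdS   [S -> k]
ttttkdkdkdSdS ⇒ ttttkdkdkdkdS   [S -> k]
ttttkdkdkdkdS ⇒ ttttkdkdkdkdk   [S -> k]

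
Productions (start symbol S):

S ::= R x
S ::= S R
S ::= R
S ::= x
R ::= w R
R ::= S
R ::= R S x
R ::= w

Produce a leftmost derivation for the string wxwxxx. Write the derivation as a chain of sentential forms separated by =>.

S=>R=>RSx=>wSx=>wRx=>wRSxx=>wSSxx=>wSRSxx=>wxRSxx=>wxwSxx=>wxwxxx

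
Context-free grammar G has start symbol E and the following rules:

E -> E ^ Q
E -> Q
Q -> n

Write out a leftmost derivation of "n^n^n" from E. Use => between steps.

E => E^Q   [E -> E ^ Q]
E^Q => E^Q^Q   [E -> E ^ Q]
E^Q^Q => Q^Q^Q   [E -> Q]
Q^Q^Q => n^Q^Q   [Q -> n]
n^Q^Q => n^n^Q   [Q -> n]
n^n^Q => n^n^n   [Q -> n]

E => E^Q => E^Q^Q => Q^Q^Q => n^Q^Q => n^n^Q => n^n^n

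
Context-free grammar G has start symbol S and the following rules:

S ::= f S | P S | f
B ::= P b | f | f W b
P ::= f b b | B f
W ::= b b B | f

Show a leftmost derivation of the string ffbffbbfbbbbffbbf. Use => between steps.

S => PS => BfS => PbfS => BfbfS => ffbfS => ffbfPS => ffbfBfS => ffbffWbfS => ffbffbbBbfS => ffbffbbPbbfS => ffbffbbfbbbbfS => ffbffbbfbbbbfPS => ffbffbbfbbbbffbbS => ffbffbbfbbbbffbbf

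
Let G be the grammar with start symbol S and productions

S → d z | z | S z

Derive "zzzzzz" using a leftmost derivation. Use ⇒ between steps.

S ⇒ Sz   [S → S z]
Sz ⇒ Szz   [S → S z]
Szz ⇒ Szzz   [S → S z]
Szzz ⇒ Szzzz   [S → S z]
Szzzz ⇒ Szzzzz   [S → S z]
Szzzzz ⇒ zzzzzz   [S → z]

S ⇒ Sz ⇒ Szz ⇒ Szzz ⇒ Szzzz ⇒ Szzzzz ⇒ zzzzzz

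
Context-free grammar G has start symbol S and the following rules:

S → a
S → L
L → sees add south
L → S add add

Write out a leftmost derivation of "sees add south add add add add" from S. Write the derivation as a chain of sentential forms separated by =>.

S => L => S add add => L add add => S add add add add => L add add add add => sees add south add add add add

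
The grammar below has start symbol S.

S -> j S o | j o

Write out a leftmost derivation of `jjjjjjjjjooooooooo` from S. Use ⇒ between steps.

S⇒jSo⇒jjSoo⇒jjjSooo⇒jjjjSoooo⇒jjjjjSooooo⇒jjjjjjSoooooo⇒jjjjjjjSooooooo⇒jjjjjjjjSoooooooo⇒jjjjjjjjjooooooooo

S ⇒ jSo   [S -> j S o]
jSo ⇒ jjSoo   [S -> j S o]
jjSoo ⇒ jjjSooo   [S -> j S o]
jjjSooo ⇒ jjjjSoooo   [S -> j S o]
jjjjSoooo ⇒ jjjjjSooooo   [S -> j S o]
jjjjjSooooo ⇒ jjjjjjSoooooo   [S -> j S o]
jjjjjjSoooooo ⇒ jjjjjjjSooooooo   [S -> j S o]
jjjjjjjSooooooo ⇒ jjjjjjjjSoooooooo   [S -> j S o]
jjjjjjjjSoooooooo ⇒ jjjjjjjjjooooooooo   [S -> j o]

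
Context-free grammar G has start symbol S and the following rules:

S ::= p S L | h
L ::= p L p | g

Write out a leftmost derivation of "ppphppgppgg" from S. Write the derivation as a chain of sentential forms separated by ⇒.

S⇒pSL⇒ppSLL⇒pppSLLL⇒ppphLLL⇒ppphpLpLL⇒ppphppLppLL⇒ppphppgppLL⇒ppphppgppgL⇒ppphppgppgg

S ⇒ pSL   [S ::= p S L]
pSL ⇒ ppSLL   [S ::= p S L]
ppSLL ⇒ pppSLLL   [S ::= p S L]
pppSLLL ⇒ ppphLLL   [S ::= h]
ppphLLL ⇒ ppphpLpLL   [L ::= p L p]
ppphpLpLL ⇒ ppphppLppLL   [L ::= p L p]
ppphppLppLL ⇒ ppphppgppLL   [L ::= g]
ppphppgppLL ⇒ ppphppgppgL   [L ::= g]
ppphppgppgL ⇒ ppphppgppgg   [L ::= g]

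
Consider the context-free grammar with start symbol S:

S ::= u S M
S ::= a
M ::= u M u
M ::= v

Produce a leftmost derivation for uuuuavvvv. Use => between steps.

S=>uSM=>uuSMM=>uuuSMMM=>uuuuSMMMM=>uuuuaMMMM=>uuuuavMMM=>uuuuavvMM=>uuuuavvvM=>uuuuavvvv

S => uSM   [S ::= u S M]
uSM => uuSMM   [S ::= u S M]
uuSMM => uuuSMMM   [S ::= u S M]
uuuSMMM => uuuuSMMMM   [S ::= u S M]
uuuuSMMMM => uuuuaMMMM   [S ::= a]
uuuuaMMMM => uuuuavMMM   [M ::= v]
uuuuavMMM => uuuuavvMM   [M ::= v]
uuuuavvMM => uuuuavvvM   [M ::= v]
uuuuavvvM => uuuuavvvv   [M ::= v]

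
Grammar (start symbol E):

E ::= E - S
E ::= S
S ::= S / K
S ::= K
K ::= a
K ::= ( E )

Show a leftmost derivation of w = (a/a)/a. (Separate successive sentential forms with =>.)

E => S => S/K => K/K => (E)/K => (S)/K => (S/K)/K => (K/K)/K => (a/K)/K => (a/a)/K => (a/a)/a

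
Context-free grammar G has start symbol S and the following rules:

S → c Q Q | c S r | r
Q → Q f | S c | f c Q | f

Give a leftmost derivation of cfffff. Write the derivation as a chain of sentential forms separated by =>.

S => cQQ => cQfQ => cQffQ => cQfffQ => cffffQ => cfffff

S => cQQ   [S → c Q Q]
cQQ => cQfQ   [Q → Q f]
cQfQ => cQffQ   [Q → Q f]
cQffQ => cQfffQ   [Q → Q f]
cQfffQ => cffffQ   [Q → f]
cffffQ => cfffff   [Q → f]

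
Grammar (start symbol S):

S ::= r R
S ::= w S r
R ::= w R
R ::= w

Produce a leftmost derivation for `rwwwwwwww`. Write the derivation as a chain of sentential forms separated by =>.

S => rR   [S ::= r R]
rR => rwR   [R ::= w R]
rwR => rwwR   [R ::= w R]
rwwR => rwwwR   [R ::= w R]
rwwwR => rwwwwR   [R ::= w R]
rwwwwR => rwwwwwR   [R ::= w R]
rwwwwwR => rwwwwwwR   [R ::= w R]
rwwwwwwR => rwwwwwwwR   [R ::= w R]
rwwwwwwwR => rwwwwwwww   [R ::= w]

S => rR => rwR => rwwR => rwwwR => rwwwwR => rwwwwwR => rwwwwwwR => rwwwwwwwR => rwwwwwwww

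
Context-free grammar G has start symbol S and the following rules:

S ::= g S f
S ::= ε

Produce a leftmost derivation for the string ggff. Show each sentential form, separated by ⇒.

S ⇒ gSf ⇒ ggSff ⇒ ggff

S ⇒ gSf   [S ::= g S f]
gSf ⇒ ggSff   [S ::= g S f]
ggSff ⇒ ggff   [S ::= ε]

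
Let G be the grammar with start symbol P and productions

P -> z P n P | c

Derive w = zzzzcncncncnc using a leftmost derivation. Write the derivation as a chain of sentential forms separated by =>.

P => zPnP => zzPnPnP => zzzPnPnPnP => zzzzPnPnPnPnP => zzzzcnPnPnPnP => zzzzcncnPnPnP => zzzzcncncnPnP => zzzzcncncncnP => zzzzcncncncnc

P => zPnP   [P -> z P n P]
zPnP => zzPnPnP   [P -> z P n P]
zzPnPnP => zzzPnPnPnP   [P -> z P n P]
zzzPnPnPnP => zzzzPnPnPnPnP   [P -> z P n P]
zzzzPnPnPnPnP => zzzzcnPnPnPnP   [P -> c]
zzzzcnPnPnPnP => zzzzcncnPnPnP   [P -> c]
zzzzcncnPnPnP => zzzzcncncnPnP   [P -> c]
zzzzcncncnPnP => zzzzcncncncnP   [P -> c]
zzzzcncncncnP => zzzzcncncncnc   [P -> c]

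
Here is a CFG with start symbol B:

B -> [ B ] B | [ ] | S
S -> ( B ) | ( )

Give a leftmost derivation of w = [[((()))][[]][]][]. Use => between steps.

B => [B]B   [B -> [ B ] B]
[B]B => [[B]B]B   [B -> [ B ] B]
[[B]B]B => [[S]B]B   [B -> S]
[[S]B]B => [[(B)]B]B   [S -> ( B )]
[[(B)]B]B => [[(S)]B]B   [B -> S]
[[(S)]B]B => [[((B))]B]B   [S -> ( B )]
[[((B))]B]B => [[((S))]B]B   [B -> S]
[[((S))]B]B => [[((()))]B]B   [S -> ( )]
[[((()))]B]B => [[((()))][B]B]B   [B -> [ B ] B]
[[((()))][B]B]B => [[((()))][[]]B]B   [B -> [ ]]
[[((()))][[]]B]B => [[((()))][[]][]]B   [B -> [ ]]
[[((()))][[]][]]B => [[((()))][[]][]][]   [B -> [ ]]

B => [B]B => [[B]B]B => [[S]B]B => [[(B)]B]B => [[(S)]B]B => [[((B))]B]B => [[((S))]B]B => [[((()))]B]B => [[((()))][B]B]B => [[((()))][[]]B]B => [[((()))][[]][]]B => [[((()))][[]][]][]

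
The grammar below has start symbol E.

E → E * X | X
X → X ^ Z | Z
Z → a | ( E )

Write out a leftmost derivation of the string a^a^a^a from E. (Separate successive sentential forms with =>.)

E=>X=>X^Z=>X^Z^Z=>X^Z^Z^Z=>Z^Z^Z^Z=>a^Z^Z^Z=>a^a^Z^Z=>a^a^a^Z=>a^a^a^a

E => X   [E → X]
X => X^Z   [X → X ^ Z]
X^Z => X^Z^Z   [X → X ^ Z]
X^Z^Z => X^Z^Z^Z   [X → X ^ Z]
X^Z^Z^Z => Z^Z^Z^Z   [X → Z]
Z^Z^Z^Z => a^Z^Z^Z   [Z → a]
a^Z^Z^Z => a^a^Z^Z   [Z → a]
a^a^Z^Z => a^a^a^Z   [Z → a]
a^a^a^Z => a^a^a^a   [Z → a]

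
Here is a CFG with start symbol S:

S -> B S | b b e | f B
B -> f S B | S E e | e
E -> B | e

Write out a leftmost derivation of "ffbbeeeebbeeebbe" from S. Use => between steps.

S => BS => SEeS => BSEeS => SEeSEeS => fBEeSEeS => ffSBEeSEeS => ffbbeBEeSEeS => ffbbeeEeSEeS => ffbbeeeeSEeS => ffbbeeeebbeEeS => ffbbeeeebbeeeS => ffbbeeeebbeeebbe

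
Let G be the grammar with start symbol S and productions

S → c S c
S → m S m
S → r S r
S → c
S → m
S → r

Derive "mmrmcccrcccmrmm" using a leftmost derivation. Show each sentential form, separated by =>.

S => mSm   [S → m S m]
mSm => mmSmm   [S → m S m]
mmSmm => mmrSrmm   [S → r S r]
mmrSrmm => mmrmSmrmm   [S → m S m]
mmrmSmrmm => mmrmcScmrmm   [S → c S c]
mmrmcScmrmm => mmrmccSccmrmm   [S → c S c]
mmrmccSccmrmm => mmrmcccScccmrmm   [S → c S c]
mmrmcccScccmrmm => mmrmcccrcccmrmm   [S → r]

S => mSm => mmSmm => mmrSrmm => mmrmSmrmm => mmrmcScmrmm => mmrmccSccmrmm => mmrmcccScccmrmm => mmrmcccrcccmrmm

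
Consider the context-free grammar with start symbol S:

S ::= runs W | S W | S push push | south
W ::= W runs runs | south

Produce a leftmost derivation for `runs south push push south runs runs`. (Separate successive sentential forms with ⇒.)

S ⇒ S W   [S ::= S W]
S W ⇒ S push push W   [S ::= S push push]
S push push W ⇒ runs W push push W   [S ::= runs W]
runs W push push W ⇒ runs south push push W   [W ::= south]
runs south push push W ⇒ runs south push push W runs runs   [W ::= W runs runs]
runs south push push W runs runs ⇒ runs south push push south runs runs   [W ::= south]

S ⇒ S W ⇒ S push push W ⇒ runs W push push W ⇒ runs south push push W ⇒ runs south push push W runs runs ⇒ runs south push push south runs runs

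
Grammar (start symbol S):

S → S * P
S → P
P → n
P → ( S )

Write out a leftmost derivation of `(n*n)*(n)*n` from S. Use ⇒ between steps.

S ⇒ S*P   [S → S * P]
S*P ⇒ S*P*P   [S → S * P]
S*P*P ⇒ P*P*P   [S → P]
P*P*P ⇒ (S)*P*P   [P → ( S )]
(S)*P*P ⇒ (S*P)*P*P   [S → S * P]
(S*P)*P*P ⇒ (P*P)*P*P   [S → P]
(P*P)*P*P ⇒ (n*P)*P*P   [P → n]
(n*P)*P*P ⇒ (n*n)*P*P   [P → n]
(n*n)*P*P ⇒ (n*n)*(S)*P   [P → ( S )]
(n*n)*(S)*P ⇒ (n*n)*(P)*P   [S → P]
(n*n)*(P)*P ⇒ (n*n)*(n)*P   [P → n]
(n*n)*(n)*P ⇒ (n*n)*(n)*n   [P → n]

S ⇒ S*P ⇒ S*P*P ⇒ P*P*P ⇒ (S)*P*P ⇒ (S*P)*P*P ⇒ (P*P)*P*P ⇒ (n*P)*P*P ⇒ (n*n)*P*P ⇒ (n*n)*(S)*P ⇒ (n*n)*(P)*P ⇒ (n*n)*(n)*P ⇒ (n*n)*(n)*n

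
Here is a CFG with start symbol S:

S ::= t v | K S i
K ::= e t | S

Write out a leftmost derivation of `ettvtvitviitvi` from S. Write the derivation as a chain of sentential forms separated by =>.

S=>KSi=>SSi=>KSiSi=>etSiSi=>etKSiiSi=>etSSiiSi=>etKSiSiiSi=>etSSiSiiSi=>ettvSiSiiSi=>ettvtviSiiSi=>ettvtvitviiSi=>ettvtvitviitvi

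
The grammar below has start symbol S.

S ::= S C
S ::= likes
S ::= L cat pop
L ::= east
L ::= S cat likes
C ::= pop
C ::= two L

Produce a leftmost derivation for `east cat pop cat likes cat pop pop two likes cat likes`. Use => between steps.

S => S C => S C C => L cat pop C C => S cat likes cat pop C C => L cat pop cat likes cat pop C C => east cat pop cat likes cat pop C C => east cat pop cat likes cat pop pop C => east cat pop cat likes cat pop pop two L => east cat pop cat likes cat pop pop two S cat likes => east cat pop cat likes cat pop pop two likes cat likes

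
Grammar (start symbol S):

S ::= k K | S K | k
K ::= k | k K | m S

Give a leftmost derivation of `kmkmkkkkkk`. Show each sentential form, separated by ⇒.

S ⇒ kK   [S ::= k K]
kK ⇒ kmS   [K ::= m S]
kmS ⇒ kmSK   [S ::= S K]
kmSK ⇒ kmSKK   [S ::= S K]
kmSKK ⇒ kmSKKK   [S ::= S K]
kmSKKK ⇒ kmkKKK   [S ::= k]
kmkKKK ⇒ kmkmSKK   [K ::= m S]
kmkmSKK ⇒ kmkmkKK   [S ::= k]
kmkmkKK ⇒ kmkmkkKK   [K ::= k K]
kmkmkkKK ⇒ kmkmkkkKK   [K ::= k K]
kmkmkkkKK ⇒ kmkmkkkkKK   [K ::= k K]
kmkmkkkkKK ⇒ kmkmkkkkkK   [K ::= k]
kmkmkkkkkK ⇒ kmkmkkkkkk   [K ::= k]

S⇒kK⇒kmS⇒kmSK⇒kmSKK⇒kmSKKK⇒kmkKKK⇒kmkmSKK⇒kmkmkKK⇒kmkmkkKK⇒kmkmkkkKK⇒kmkmkkkkKK⇒kmkmkkkkkK⇒kmkmkkkkkk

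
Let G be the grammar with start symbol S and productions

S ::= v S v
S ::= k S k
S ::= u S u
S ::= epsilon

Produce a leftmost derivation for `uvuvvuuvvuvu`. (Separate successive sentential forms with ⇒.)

S ⇒ uSu ⇒ uvSvu ⇒ uvuSuvu ⇒ uvuvSvuvu ⇒ uvuvvSvvuvu ⇒ uvuvvuSuvvuvu ⇒ uvuvvuuvvuvu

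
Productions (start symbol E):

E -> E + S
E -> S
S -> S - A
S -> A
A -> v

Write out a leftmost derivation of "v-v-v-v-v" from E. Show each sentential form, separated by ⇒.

E⇒S⇒S-A⇒S-A-A⇒S-A-A-A⇒S-A-A-A-A⇒A-A-A-A-A⇒v-A-A-A-A⇒v-v-A-A-A⇒v-v-v-A-A⇒v-v-v-v-A⇒v-v-v-v-v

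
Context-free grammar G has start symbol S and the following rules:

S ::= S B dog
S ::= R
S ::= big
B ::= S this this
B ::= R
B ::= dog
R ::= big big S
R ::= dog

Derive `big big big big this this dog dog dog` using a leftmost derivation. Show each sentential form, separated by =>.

S => R => big big S => big big S B dog => big big S B dog B dog => big big big B dog B dog => big big big S this this dog B dog => big big big big this this dog B dog => big big big big this this dog dog dog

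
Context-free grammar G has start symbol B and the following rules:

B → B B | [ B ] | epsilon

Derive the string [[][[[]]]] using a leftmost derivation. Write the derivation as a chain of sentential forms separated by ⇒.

B ⇒ [B] ⇒ [BB] ⇒ [BBB] ⇒ [[B]BB] ⇒ [[]BB] ⇒ [[][B]B] ⇒ [[][BB]B] ⇒ [[][BBB]B] ⇒ [[][[B]BB]B] ⇒ [[][[[B]]BB]B] ⇒ [[][[[]]BB]B] ⇒ [[][[[]]B]B] ⇒ [[][[[]]]B] ⇒ [[][[[]]]]

B ⇒ [B]   [B → [ B ]]
[B] ⇒ [BB]   [B → B B]
[BB] ⇒ [BBB]   [B → B B]
[BBB] ⇒ [[B]BB]   [B → [ B ]]
[[B]BB] ⇒ [[]BB]   [B → epsilon]
[[]BB] ⇒ [[][B]B]   [B → [ B ]]
[[][B]B] ⇒ [[][BB]B]   [B → B B]
[[][BB]B] ⇒ [[][BBB]B]   [B → B B]
[[][BBB]B] ⇒ [[][[B]BB]B]   [B → [ B ]]
[[][[B]BB]B] ⇒ [[][[[B]]BB]B]   [B → [ B ]]
[[][[[B]]BB]B] ⇒ [[][[[]]BB]B]   [B → epsilon]
[[][[[]]BB]B] ⇒ [[][[[]]B]B]   [B → epsilon]
[[][[[]]B]B] ⇒ [[][[[]]]B]   [B → epsilon]
[[][[[]]]B] ⇒ [[][[[]]]]   [B → epsilon]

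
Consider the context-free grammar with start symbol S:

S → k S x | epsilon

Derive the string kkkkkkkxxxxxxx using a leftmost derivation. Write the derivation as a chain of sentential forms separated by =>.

S => kSx   [S → k S x]
kSx => kkSxx   [S → k S x]
kkSxx => kkkSxxx   [S → k S x]
kkkSxxx => kkkkSxxxx   [S → k S x]
kkkkSxxxx => kkkkkSxxxxx   [S → k S x]
kkkkkSxxxxx => kkkkkkSxxxxxx   [S → k S x]
kkkkkkSxxxxxx => kkkkkkkSxxxxxxx   [S → k S x]
kkkkkkkSxxxxxxx => kkkkkkkxxxxxxx   [S → epsilon]

S=>kSx=>kkSxx=>kkkSxxx=>kkkkSxxxx=>kkkkkSxxxxx=>kkkkkkSxxxxxx=>kkkkkkkSxxxxxxx=>kkkkkkkxxxxxxx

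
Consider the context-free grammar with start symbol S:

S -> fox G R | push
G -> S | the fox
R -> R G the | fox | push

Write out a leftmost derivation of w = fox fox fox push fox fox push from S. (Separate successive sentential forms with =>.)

S => fox G R   [S -> fox G R]
fox G R => fox S R   [G -> S]
fox S R => fox fox G R R   [S -> fox G R]
fox fox G R R => fox fox S R R   [G -> S]
fox fox S R R => fox fox fox G R R R   [S -> fox G R]
fox fox fox G R R R => fox fox fox S R R R   [G -> S]
fox fox fox S R R R => fox fox fox push R R R   [S -> push]
fox fox fox push R R R => fox fox fox push fox R R   [R -> fox]
fox fox fox push fox R R => fox fox fox push fox fox R   [R -> fox]
fox fox fox push fox fox R => fox fox fox push fox fox push   [R -> push]

S => fox G R => fox S R => fox fox G R R => fox fox S R R => fox fox fox G R R R => fox fox fox S R R R => fox fox fox push R R R => fox fox fox push fox R R => fox fox fox push fox fox R => fox fox fox push fox fox push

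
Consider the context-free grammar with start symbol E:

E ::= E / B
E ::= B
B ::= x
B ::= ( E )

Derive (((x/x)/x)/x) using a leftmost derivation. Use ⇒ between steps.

E⇒B⇒(E)⇒(E/B)⇒(B/B)⇒((E)/B)⇒((E/B)/B)⇒((B/B)/B)⇒(((E)/B)/B)⇒(((E/B)/B)/B)⇒(((B/B)/B)/B)⇒(((x/B)/B)/B)⇒(((x/x)/B)/B)⇒(((x/x)/x)/B)⇒(((x/x)/x)/x)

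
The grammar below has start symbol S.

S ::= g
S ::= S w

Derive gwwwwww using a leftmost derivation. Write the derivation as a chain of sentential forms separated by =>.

S=>Sw=>Sww=>Swww=>Swwww=>Swwwww=>Swwwwww=>gwwwwww

S => Sw   [S ::= S w]
Sw => Sww   [S ::= S w]
Sww => Swww   [S ::= S w]
Swww => Swwww   [S ::= S w]
Swwww => Swwwww   [S ::= S w]
Swwwww => Swwwwww   [S ::= S w]
Swwwwww => gwwwwww   [S ::= g]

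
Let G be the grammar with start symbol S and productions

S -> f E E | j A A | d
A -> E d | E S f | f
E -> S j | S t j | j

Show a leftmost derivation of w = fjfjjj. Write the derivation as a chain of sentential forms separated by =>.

S => fEE   [S -> f E E]
fEE => fjE   [E -> j]
fjE => fjSj   [E -> S j]
fjSj => fjfEEj   [S -> f E E]
fjfEEj => fjfjEj   [E -> j]
fjfjEj => fjfjjj   [E -> j]

S=>fEE=>fjE=>fjSj=>fjfEEj=>fjfjEj=>fjfjjj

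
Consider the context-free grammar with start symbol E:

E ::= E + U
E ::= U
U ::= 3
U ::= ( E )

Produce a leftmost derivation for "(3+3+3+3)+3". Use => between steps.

E => E+U => U+U => (E)+U => (E+U)+U => (E+U+U)+U => (E+U+U+U)+U => (U+U+U+U)+U => (3+U+U+U)+U => (3+3+U+U)+U => (3+3+3+U)+U => (3+3+3+3)+U => (3+3+3+3)+3

E => E+U   [E ::= E + U]
E+U => U+U   [E ::= U]
U+U => (E)+U   [U ::= ( E )]
(E)+U => (E+U)+U   [E ::= E + U]
(E+U)+U => (E+U+U)+U   [E ::= E + U]
(E+U+U)+U => (E+U+U+U)+U   [E ::= E + U]
(E+U+U+U)+U => (U+U+U+U)+U   [E ::= U]
(U+U+U+U)+U => (3+U+U+U)+U   [U ::= 3]
(3+U+U+U)+U => (3+3+U+U)+U   [U ::= 3]
(3+3+U+U)+U => (3+3+3+U)+U   [U ::= 3]
(3+3+3+U)+U => (3+3+3+3)+U   [U ::= 3]
(3+3+3+3)+U => (3+3+3+3)+3   [U ::= 3]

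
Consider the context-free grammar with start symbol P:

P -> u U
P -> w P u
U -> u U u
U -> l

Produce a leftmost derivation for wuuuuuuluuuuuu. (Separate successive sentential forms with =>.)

P => wPu   [P -> w P u]
wPu => wuUu   [P -> u U]
wuUu => wuuUuu   [U -> u U u]
wuuUuu => wuuuUuuu   [U -> u U u]
wuuuUuuu => wuuuuUuuuu   [U -> u U u]
wuuuuUuuuu => wuuuuuUuuuuu   [U -> u U u]
wuuuuuUuuuuu => wuuuuuuUuuuuuu   [U -> u U u]
wuuuuuuUuuuuuu => wuuuuuuluuuuuu   [U -> l]

P=>wPu=>wuUu=>wuuUuu=>wuuuUuuu=>wuuuuUuuuu=>wuuuuuUuuuuu=>wuuuuuuUuuuuuu=>wuuuuuuluuuuuu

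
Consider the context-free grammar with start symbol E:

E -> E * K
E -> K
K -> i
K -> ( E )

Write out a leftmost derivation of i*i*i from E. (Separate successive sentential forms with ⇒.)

E ⇒ E*K ⇒ E*K*K ⇒ K*K*K ⇒ i*K*K ⇒ i*i*K ⇒ i*i*i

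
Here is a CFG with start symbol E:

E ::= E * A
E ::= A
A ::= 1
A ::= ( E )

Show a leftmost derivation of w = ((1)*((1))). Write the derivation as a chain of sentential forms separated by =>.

E => A => (E) => (E*A) => (A*A) => ((E)*A) => ((A)*A) => ((1)*A) => ((1)*(E)) => ((1)*(A)) => ((1)*((E))) => ((1)*((A))) => ((1)*((1)))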